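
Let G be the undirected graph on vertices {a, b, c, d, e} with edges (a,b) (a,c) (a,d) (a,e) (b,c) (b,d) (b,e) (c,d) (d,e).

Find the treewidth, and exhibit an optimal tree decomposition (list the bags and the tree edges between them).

The largest bag has 4 vertices, giving width 3; this decomposition certifies tw(G) ≤ 3. For the lower bound, the 4 vertices {a, b, d, e} are pairwise adjacent, and any tree decomposition puts a clique entirely inside one bag — forcing width ≥ 3. Hence tw(G) = 3 exactly.

Treewidth 3.
Bags: B1 = {a, b, c, d}  B2 = {a, b, d, e}
Tree: B1–B2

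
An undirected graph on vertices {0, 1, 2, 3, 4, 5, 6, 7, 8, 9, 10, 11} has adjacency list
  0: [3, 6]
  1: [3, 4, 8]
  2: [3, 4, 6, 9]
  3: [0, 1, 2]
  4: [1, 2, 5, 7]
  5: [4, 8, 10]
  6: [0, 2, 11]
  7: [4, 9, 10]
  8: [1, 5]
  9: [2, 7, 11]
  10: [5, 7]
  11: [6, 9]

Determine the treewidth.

3

A width-3 tree decomposition is:
Bags: B1 = {0, 6, 9, 11}  B2 = {0, 2, 6, 9}  B3 = {0, 2, 3, 9}  B4 = {2, 3, 7, 9}  B5 = {2, 3, 4, 7}  B6 = {1, 3, 4, 7}  B7 = {1, 4, 7, 10}  B8 = {1, 4, 5, 10}  B9 = {1, 5, 8, 10}
Tree: B1–B2, B2–B3, B3–B4, B4–B5, B5–B6, B6–B7, B7–B8, B8–B9
The largest bag has 4 vertices, giving width 3; this decomposition certifies tw(G) ≤ 3. For the lower bound: the 4 vertex sets {0,6,11}, {9}, {2}, {1,3,4,7} are disjoint, each induces a connected subgraph, and every pair is joined by at least one edge of G. Contracting each set to a single vertex therefore yields K_{4} as a minor, and since treewidth is minor-monotone, tw(G) ≥ tw(K_{4}) = 3. Therefore the treewidth is 3.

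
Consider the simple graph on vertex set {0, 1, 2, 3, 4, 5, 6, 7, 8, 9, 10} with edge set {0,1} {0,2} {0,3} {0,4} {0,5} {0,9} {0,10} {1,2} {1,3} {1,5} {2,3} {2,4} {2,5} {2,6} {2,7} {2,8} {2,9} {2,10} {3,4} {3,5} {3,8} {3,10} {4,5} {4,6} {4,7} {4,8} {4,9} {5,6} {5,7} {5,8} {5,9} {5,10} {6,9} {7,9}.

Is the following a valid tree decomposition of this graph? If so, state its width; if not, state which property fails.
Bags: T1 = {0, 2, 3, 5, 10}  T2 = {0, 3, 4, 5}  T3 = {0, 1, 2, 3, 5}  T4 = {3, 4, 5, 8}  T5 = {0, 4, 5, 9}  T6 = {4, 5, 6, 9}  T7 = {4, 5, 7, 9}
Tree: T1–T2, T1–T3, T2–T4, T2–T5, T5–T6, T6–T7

No — edge (2,4) lies in no bag.

A tree decomposition must satisfy three properties: every vertex lies in some bag; for every edge, both endpoints lie together in some bag; and for every vertex, the bags containing it form a connected subtree. Here edge (2,4) lies in no bag, so the decomposition is invalid.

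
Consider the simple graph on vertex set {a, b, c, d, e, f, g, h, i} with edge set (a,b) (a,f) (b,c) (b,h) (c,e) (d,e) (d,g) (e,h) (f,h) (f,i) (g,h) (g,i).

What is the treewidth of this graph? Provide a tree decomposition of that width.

Every bag has size at most 4, so the width is 4 − 1 = 3 and tw(G) ≤ 3. For the lower bound: the 4 vertex sets {a,f,i}, {g}, {h}, {b,c,d,e} are disjoint, each induces a connected subgraph, and every pair is joined by at least one edge of G. Contracting each set to a single vertex therefore yields K_{4} as a minor, and since treewidth is minor-monotone, tw(G) ≥ tw(K_{4}) = 3. The upper and lower bounds meet at 3, so that is the treewidth.

Treewidth 3.
One such decomposition:
Bags: B1 = {a, f, g, i}  B2 = {a, f, g, h}  B3 = {a, b, g, h}  B4 = {b, d, g, h}  B5 = {b, d, e, h}  B6 = {b, c, d, e}
Tree: B1–B2, B2–B3, B3–B4, B4–B5, B5–B6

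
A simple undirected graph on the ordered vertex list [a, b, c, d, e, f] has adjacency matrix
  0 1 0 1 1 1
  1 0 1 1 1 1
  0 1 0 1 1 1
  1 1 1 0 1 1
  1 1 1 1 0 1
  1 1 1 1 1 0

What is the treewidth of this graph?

A width-4 tree decomposition is:
Bags: B1 = {a, b, d, e, f}  B2 = {b, c, d, e, f}
Tree: B1–B2
Each bag holds 5 vertices, so the decomposition has width 4, which upper-bounds the treewidth. Conversely, {b, c, d, e, f} is a clique of size 5, and the vertices of any clique must share a bag in every tree decomposition; so some bag has ≥ 5 vertices and tw(G) ≥ 4. The upper and lower bounds meet at 4, so that is the treewidth.

4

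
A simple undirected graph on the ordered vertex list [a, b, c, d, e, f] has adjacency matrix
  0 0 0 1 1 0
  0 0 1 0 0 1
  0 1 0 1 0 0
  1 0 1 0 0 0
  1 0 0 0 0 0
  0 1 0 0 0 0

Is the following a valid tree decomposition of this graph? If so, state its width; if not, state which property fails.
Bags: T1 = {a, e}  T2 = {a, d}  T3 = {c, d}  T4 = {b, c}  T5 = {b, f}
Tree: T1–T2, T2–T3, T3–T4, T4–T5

Yes; width 1.

Vertex coverage: the bags together contain {a, b, c, d, e, f}, the full vertex set. Edge coverage: each edge of G has both endpoints in at least one bag. Running intersection: for every vertex, the bags containing it form a connected subtree. All three properties hold, so this is a valid tree decomposition of width max|bag| − 1 = 1, and hence tw(G) ≤ 1.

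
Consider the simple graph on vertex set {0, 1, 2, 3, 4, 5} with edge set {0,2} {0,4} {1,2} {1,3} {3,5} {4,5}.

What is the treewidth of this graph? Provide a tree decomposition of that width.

Each bag holds 3 vertices, so the decomposition has width 2, which upper-bounds the treewidth. For the lower bound, G contains the cycle 2–0–4–5–3–1–2, so G is not a forest; only forests have treewidth ≤ 1, hence tw(G) ≥ 2. Therefore the treewidth is 2.

Treewidth 2.
One optimal decomposition is:
Bags: B1 = {0, 2, 4}  B2 = {2, 4, 5}  B3 = {2, 3, 5}  B4 = {1, 2, 3}
Tree: B1–B2, B2–B3, B3–B4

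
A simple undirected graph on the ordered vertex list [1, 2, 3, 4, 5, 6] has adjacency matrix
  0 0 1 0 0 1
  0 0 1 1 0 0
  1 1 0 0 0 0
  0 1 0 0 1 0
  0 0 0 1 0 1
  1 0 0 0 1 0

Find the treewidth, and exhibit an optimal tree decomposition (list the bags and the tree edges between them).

Each bag holds 3 vertices, so the decomposition has width 2, which upper-bounds the treewidth. For the lower bound, G contains the cycle 6–5–4–2–3–1–6, so G is not a forest; only forests have treewidth ≤ 1, hence tw(G) ≥ 2. Hence tw(G) = 2 exactly.

Treewidth 2.
One optimal decomposition is:
Bags: B1 = {4, 5, 6}  B2 = {2, 4, 6}  B3 = {2, 3, 6}  B4 = {1, 3, 6}
Tree: B1–B2, B2–B3, B3–B4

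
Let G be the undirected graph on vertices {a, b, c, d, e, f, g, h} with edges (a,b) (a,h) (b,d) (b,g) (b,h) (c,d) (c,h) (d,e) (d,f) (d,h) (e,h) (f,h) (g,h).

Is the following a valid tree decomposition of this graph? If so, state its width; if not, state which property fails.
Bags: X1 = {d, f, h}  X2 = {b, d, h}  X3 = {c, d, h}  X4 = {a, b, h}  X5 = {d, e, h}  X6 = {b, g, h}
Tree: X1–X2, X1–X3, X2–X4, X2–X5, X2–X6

Checking the three conditions: (i) the bags cover all of {a, b, c, d, e, f, g, h}; (ii) for each edge, some bag contains both endpoints; (iii) the bags containing any fixed vertex form a subtree. All hold, so the decomposition is valid with width 3 − 1 = 2.

Yes; width 2.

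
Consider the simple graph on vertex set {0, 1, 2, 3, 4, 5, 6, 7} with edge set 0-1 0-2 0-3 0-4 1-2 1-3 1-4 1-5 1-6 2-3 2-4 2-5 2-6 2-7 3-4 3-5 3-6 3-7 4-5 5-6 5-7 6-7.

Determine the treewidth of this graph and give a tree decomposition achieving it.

Treewidth 4.
Bags: B1 = {1, 2, 3, 5, 6}  B2 = {2, 3, 5, 6, 7}  B3 = {1, 2, 3, 4, 5}  B4 = {0, 1, 2, 3, 4}
Tree: B1–B2, B1–B3, B3–B4

The largest bag has 5 vertices, giving width 4; this decomposition certifies tw(G) ≤ 4. For the lower bound, the 5 vertices {0, 1, 2, 3, 4} are pairwise adjacent, and any tree decomposition puts a clique entirely inside one bag — forcing width ≥ 4. Therefore the treewidth is 4.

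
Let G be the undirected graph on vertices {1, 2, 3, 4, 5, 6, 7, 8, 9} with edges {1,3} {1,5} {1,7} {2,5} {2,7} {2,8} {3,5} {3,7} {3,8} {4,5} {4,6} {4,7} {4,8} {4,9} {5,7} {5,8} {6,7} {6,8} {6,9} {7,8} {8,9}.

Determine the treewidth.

3

A width-3 tree decomposition is:
Bags: B1 = {2, 5, 7, 8}  B2 = {4, 5, 7, 8}  B3 = {3, 5, 7, 8}  B4 = {4, 6, 7, 8}  B5 = {4, 6, 8, 9}  B6 = {1, 3, 5, 7}
Tree: B1–B2, B2–B3, B2–B4, B4–B5, B3–B6
The largest bag has 4 vertices, giving width 3; this decomposition certifies tw(G) ≤ 3. For the lower bound, the 4 vertices {4, 6, 8, 9} are pairwise adjacent, and any tree decomposition puts a clique entirely inside one bag — forcing width ≥ 3. The upper and lower bounds meet at 3, so that is the treewidth.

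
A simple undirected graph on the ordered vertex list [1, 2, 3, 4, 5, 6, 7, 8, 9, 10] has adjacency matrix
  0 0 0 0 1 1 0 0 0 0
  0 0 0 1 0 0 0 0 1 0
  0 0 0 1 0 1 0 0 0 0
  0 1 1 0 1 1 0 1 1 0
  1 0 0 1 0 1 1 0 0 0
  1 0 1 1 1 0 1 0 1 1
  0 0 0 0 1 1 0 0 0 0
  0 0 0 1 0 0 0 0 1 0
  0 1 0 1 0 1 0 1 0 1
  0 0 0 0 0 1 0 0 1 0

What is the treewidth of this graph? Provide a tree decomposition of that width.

Each bag holds 3 vertices, so the decomposition has width 2, which upper-bounds the treewidth. For the lower bound, the 3 vertices {4, 8, 9} are pairwise adjacent, and any tree decomposition puts a clique entirely inside one bag — forcing width ≥ 2. The upper and lower bounds meet at 2, so that is the treewidth.

Treewidth 2.
One optimal decomposition is:
Bags: B1 = {3, 4, 6}  B2 = {4, 5, 6}  B3 = {4, 6, 9}  B4 = {2, 4, 9}  B5 = {5, 6, 7}  B6 = {4, 8, 9}  B7 = {6, 9, 10}  B8 = {1, 5, 6}
Tree: B1–B2, B2–B3, B3–B4, B2–B5, B3–B6, B3–B7, B5–B8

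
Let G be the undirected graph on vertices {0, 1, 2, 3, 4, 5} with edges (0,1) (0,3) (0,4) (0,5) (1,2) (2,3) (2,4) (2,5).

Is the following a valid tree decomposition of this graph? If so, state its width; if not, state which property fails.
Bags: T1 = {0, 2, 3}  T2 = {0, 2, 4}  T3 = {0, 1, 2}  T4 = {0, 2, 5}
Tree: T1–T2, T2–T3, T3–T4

Yes; width 2.

Checking the three conditions: (i) the bags cover all of {0, 1, 2, 3, 4, 5}; (ii) for each edge, some bag contains both endpoints; (iii) the bags containing any fixed vertex form a subtree. All hold, so the decomposition is valid with width 3 − 1 = 2.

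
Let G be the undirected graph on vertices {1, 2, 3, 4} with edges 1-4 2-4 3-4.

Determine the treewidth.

1

A width-1 tree decomposition is:
Bags: B1 = {3, 4}  B2 = {1, 4}  B3 = {2, 4}
Tree: B1–B2, B1–B3
Each bag holds 2 vertices, so the decomposition has width 1, which upper-bounds the treewidth. G has an edge, so its treewidth is at least 1. The upper and lower bounds meet at 1, so that is the treewidth.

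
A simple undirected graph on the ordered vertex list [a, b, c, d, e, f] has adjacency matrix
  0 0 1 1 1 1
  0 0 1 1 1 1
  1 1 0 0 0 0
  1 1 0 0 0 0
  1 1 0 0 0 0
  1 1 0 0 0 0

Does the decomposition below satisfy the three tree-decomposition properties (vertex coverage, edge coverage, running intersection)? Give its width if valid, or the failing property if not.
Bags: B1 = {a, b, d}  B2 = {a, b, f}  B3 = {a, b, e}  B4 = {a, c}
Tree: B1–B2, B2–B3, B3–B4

No — edge (b,c) lies in no bag.

A tree decomposition must satisfy three properties: every vertex lies in some bag; for every edge, both endpoints lie together in some bag; and for every vertex, the bags containing it form a connected subtree. Here edge (b,c) lies in no bag, so the decomposition is invalid.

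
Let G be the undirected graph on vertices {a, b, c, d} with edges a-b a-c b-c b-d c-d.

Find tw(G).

A width-2 tree decomposition is:
Bags: B1 = {a, b, c}  B2 = {b, c, d}
Tree: B1–B2
Every bag has size at most 3, so the width is 3 − 1 = 2 and tw(G) ≤ 2. On the other hand G contains the 3-clique {b, c, d}. A clique must lie in a single bag of any decomposition, so no decomposition can have width below 2. Therefore the treewidth is 2.

2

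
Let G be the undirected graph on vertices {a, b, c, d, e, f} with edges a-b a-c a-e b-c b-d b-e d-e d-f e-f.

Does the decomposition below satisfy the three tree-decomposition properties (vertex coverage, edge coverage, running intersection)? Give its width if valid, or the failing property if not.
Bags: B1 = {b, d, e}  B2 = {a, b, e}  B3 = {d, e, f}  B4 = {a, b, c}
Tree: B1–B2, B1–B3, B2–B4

Yes; width 2.

Vertex coverage: the bags together contain {a, b, c, d, e, f}, the full vertex set. Edge coverage: each edge of G has both endpoints in at least one bag. Running intersection: for every vertex, the bags containing it form a connected subtree. All three properties hold, so this is a valid tree decomposition of width max|bag| − 1 = 2, and hence tw(G) ≤ 2.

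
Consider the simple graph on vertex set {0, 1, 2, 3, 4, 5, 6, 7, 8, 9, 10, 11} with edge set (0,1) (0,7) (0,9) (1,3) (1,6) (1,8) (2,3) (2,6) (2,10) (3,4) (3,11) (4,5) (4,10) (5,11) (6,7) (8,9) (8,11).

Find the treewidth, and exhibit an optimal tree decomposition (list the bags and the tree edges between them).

The largest bag has 4 vertices, giving width 3; this decomposition certifies tw(G) ≤ 3. For the lower bound: the 4 vertex sets {0,7,9}, {6}, {1}, {2,3,8,11} are disjoint, each induces a connected subgraph, and every pair is joined by at least one edge of G. Contracting each set to a single vertex therefore yields K_{4} as a minor, and since treewidth is minor-monotone, tw(G) ≥ tw(K_{4}) = 3. Combining the bounds, tw(G) = 3.

Treewidth 3.
One such decomposition:
Bags: B1 = {0, 6, 7, 9}  B2 = {0, 1, 6, 9}  B3 = {1, 6, 8, 9}  B4 = {1, 2, 6, 8}  B5 = {1, 2, 3, 8}  B6 = {2, 3, 8, 11}  B7 = {2, 3, 10, 11}  B8 = {3, 4, 10, 11}  B9 = {4, 5, 10, 11}
Tree: B1–B2, B2–B3, B3–B4, B4–B5, B5–B6, B6–B7, B7–B8, B8–B9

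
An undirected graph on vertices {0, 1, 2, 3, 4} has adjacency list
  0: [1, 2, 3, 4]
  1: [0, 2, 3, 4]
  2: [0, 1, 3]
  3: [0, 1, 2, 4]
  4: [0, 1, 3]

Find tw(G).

3

A width-3 tree decomposition is:
Bags: B1 = {0, 1, 3, 4}  B2 = {0, 1, 2, 3}
Tree: B1–B2
The largest bag has 4 vertices, giving width 3; this decomposition certifies tw(G) ≤ 3. Conversely, {0, 1, 2, 3} is a clique of size 4, and the vertices of any clique must share a bag in every tree decomposition; so some bag has ≥ 4 vertices and tw(G) ≥ 3. Combining the bounds, tw(G) = 3.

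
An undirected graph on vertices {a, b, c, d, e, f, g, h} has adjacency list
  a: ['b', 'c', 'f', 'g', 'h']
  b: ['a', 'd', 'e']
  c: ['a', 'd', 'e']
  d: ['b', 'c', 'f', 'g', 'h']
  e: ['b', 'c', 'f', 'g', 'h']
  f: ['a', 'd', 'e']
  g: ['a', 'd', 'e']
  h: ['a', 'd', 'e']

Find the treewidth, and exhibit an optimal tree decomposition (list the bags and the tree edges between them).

Every bag has size at most 4, so the width is 4 − 1 = 3 and tw(G) ≤ 3. For the lower bound: the 4 vertex sets {e,h}, {b,d}, {a}, {c} are disjoint, each induces a connected subgraph, and every pair is joined by at least one edge of G. Contracting each set to a single vertex therefore yields K_{4} as a minor, and since treewidth is minor-monotone, tw(G) ≥ tw(K_{4}) = 3. Combining the bounds, tw(G) = 3.

Treewidth 3.
One such decomposition:
Bags: B1 = {a, d, e, h}  B2 = {a, b, d, e}  B3 = {a, c, d, e}  B4 = {a, d, e, f}  B5 = {a, d, e, g}
Tree: B1–B2, B2–B3, B3–B4, B4–B5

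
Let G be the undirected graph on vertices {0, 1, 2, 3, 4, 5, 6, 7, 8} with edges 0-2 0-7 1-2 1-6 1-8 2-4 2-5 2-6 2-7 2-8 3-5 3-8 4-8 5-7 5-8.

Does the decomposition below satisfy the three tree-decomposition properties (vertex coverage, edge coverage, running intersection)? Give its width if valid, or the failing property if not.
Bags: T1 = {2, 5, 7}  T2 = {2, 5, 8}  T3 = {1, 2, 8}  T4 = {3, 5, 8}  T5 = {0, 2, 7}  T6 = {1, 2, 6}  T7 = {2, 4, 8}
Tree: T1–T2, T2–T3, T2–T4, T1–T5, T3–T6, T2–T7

Vertex coverage: the bags together contain {0, 1, 2, 3, 4, 5, 6, 7, 8}, the full vertex set. Edge coverage: each edge of G has both endpoints in at least one bag. Running intersection: for every vertex, the bags containing it form a connected subtree. All three properties hold, so this is a valid tree decomposition of width max|bag| − 1 = 2, and hence tw(G) ≤ 2.

Yes; width 2.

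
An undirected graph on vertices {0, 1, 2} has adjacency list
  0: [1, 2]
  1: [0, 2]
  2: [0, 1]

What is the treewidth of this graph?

2

A width-2 tree decomposition is:
Bags: B1 = {0, 1, 2}
Tree: (single bag)
With just one bag of size 3, the width is 3 − 1 = 2, so tw(G) ≤ 2. Conversely, {0, 1, 2} is a clique of size 3, and the vertices of any clique must share a bag in every tree decomposition; so some bag has ≥ 3 vertices and tw(G) ≥ 2. Therefore the treewidth is 2.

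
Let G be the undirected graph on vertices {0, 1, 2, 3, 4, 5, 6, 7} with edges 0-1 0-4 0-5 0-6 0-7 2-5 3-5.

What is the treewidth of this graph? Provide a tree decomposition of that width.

Treewidth 1.
Bags: B1 = {0, 5}  B2 = {2, 5}  B3 = {0, 7}  B4 = {3, 5}  B5 = {0, 6}  B6 = {0, 1}  B7 = {0, 4}
Tree: B1–B2, B1–B3, B1–B4, B3–B5, B1–B6, B3–B7

Every bag has size at most 2, so the width is 2 − 1 = 1 and tw(G) ≤ 1. Since G has at least one edge (e.g. 0–5), it is not an edgeless graph, so tw(G) ≥ 1. Combining the bounds, tw(G) = 1.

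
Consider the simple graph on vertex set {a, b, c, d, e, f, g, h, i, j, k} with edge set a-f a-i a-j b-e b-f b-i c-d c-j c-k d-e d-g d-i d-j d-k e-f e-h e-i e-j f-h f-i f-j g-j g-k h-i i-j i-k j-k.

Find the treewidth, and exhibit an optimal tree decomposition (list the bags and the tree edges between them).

Each bag holds 4 vertices, so the decomposition has width 3, which upper-bounds the treewidth. On the other hand G contains the 4-clique {d, g, j, k}. A clique must lie in a single bag of any decomposition, so no decomposition can have width below 3. The upper and lower bounds meet at 3, so that is the treewidth.

Treewidth 3.
One optimal decomposition is:
Bags: B1 = {d, e, i, j}  B2 = {d, i, j, k}  B3 = {e, f, i, j}  B4 = {b, e, f, i}  B5 = {e, f, h, i}  B6 = {c, d, j, k}  B7 = {a, f, i, j}  B8 = {d, g, j, k}
Tree: B1–B2, B1–B3, B3–B4, B3–B5, B2–B6, B3–B7, B2–B8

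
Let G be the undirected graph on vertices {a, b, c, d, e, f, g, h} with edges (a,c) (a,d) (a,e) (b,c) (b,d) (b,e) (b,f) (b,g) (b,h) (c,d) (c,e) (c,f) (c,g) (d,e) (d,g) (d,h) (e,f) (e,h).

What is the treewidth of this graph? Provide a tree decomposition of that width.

Treewidth 3.
One optimal decomposition is:
Bags: B1 = {b, c, e, f}  B2 = {b, c, d, e}  B3 = {b, d, e, h}  B4 = {a, c, d, e}  B5 = {b, c, d, g}
Tree: B1–B2, B2–B3, B2–B4, B2–B5

Each bag holds 4 vertices, so the decomposition has width 3, which upper-bounds the treewidth. On the other hand G contains the 4-clique {a, c, d, e}. A clique must lie in a single bag of any decomposition, so no decomposition can have width below 3. Hence tw(G) = 3 exactly.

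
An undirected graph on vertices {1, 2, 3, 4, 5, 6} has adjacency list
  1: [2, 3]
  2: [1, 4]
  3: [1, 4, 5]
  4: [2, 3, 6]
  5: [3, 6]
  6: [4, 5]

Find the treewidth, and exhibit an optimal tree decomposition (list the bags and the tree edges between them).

Treewidth 2.
One optimal decomposition is:
Bags: B1 = {3, 5, 6}  B2 = {3, 4, 6}  B3 = {1, 3, 4}  B4 = {1, 2, 4}
Tree: B1–B2, B2–B3, B3–B4

The largest bag has 3 vertices, giving width 2; this decomposition certifies tw(G) ≤ 2. For the lower bound, G contains the cycle 5–6–4–3–5, so G is not a forest; only forests have treewidth ≤ 1, hence tw(G) ≥ 2. Hence tw(G) = 2 exactly.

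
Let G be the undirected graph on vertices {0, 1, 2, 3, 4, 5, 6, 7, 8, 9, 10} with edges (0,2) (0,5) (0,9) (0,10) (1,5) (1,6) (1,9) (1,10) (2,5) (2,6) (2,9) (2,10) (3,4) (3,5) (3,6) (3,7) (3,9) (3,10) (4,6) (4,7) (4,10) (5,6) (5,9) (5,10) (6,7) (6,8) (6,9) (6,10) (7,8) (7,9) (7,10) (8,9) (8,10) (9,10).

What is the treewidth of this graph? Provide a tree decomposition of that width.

The largest bag has 5 vertices, giving width 4; this decomposition certifies tw(G) ≤ 4. On the other hand G contains the 5-clique {0, 2, 5, 9, 10}. A clique must lie in a single bag of any decomposition, so no decomposition can have width below 4. Hence tw(G) = 4 exactly.

Treewidth 4.
One optimal decomposition is:
Bags: B1 = {3, 6, 7, 9, 10}  B2 = {3, 5, 6, 9, 10}  B3 = {1, 5, 6, 9, 10}  B4 = {2, 5, 6, 9, 10}  B5 = {6, 7, 8, 9, 10}  B6 = {3, 4, 6, 7, 10}  B7 = {0, 2, 5, 9, 10}
Tree: B1–B2, B2–B3, B3–B4, B1–B5, B1–B6, B4–B7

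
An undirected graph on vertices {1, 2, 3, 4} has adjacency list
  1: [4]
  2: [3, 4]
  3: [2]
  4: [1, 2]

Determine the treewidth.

1

A width-1 tree decomposition is:
Bags: B1 = {2, 3}  B2 = {2, 4}  B3 = {1, 4}
Tree: B1–B2, B2–B3
The largest bag has 2 vertices, giving width 1; this decomposition certifies tw(G) ≤ 1. G has an edge, so its treewidth is at least 1. Therefore the treewidth is 1.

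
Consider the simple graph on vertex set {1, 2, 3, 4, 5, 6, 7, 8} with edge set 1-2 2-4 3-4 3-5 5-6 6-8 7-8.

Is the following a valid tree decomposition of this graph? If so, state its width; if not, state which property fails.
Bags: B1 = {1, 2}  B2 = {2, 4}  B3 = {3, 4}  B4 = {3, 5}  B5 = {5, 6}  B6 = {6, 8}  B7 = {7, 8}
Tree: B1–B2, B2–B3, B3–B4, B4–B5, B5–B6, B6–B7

Every vertex of G appears in some bag (union = {1, 2, 3, 4, 5, 6, 7, 8}); every edge is covered by a bag; and for each vertex v the set of bags containing v is connected in the bag tree. The decomposition is therefore valid. The largest bag has 2 vertices, so the width is 1.

Yes; width 1.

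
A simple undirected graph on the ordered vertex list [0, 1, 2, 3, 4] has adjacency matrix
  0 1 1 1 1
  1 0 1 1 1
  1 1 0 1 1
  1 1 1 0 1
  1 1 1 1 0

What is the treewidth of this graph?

A width-4 tree decomposition is:
Bags: B1 = {0, 1, 2, 3, 4}
Tree: (single bag)
With just one bag of size 5, the width is 5 − 1 = 4, so tw(G) ≤ 4. Conversely, {0, 1, 2, 3, 4} is a clique of size 5, and the vertices of any clique must share a bag in every tree decomposition; so some bag has ≥ 5 vertices and tw(G) ≥ 4. Hence tw(G) = 4 exactly.

4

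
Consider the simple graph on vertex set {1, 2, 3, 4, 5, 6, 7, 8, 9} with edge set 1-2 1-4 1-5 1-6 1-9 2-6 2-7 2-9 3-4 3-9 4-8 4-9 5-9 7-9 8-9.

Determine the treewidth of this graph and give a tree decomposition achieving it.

Treewidth 2.
One such decomposition:
Bags: B1 = {2, 7, 9}  B2 = {1, 2, 9}  B3 = {1, 2, 6}  B4 = {1, 5, 9}  B5 = {1, 4, 9}  B6 = {3, 4, 9}  B7 = {4, 8, 9}
Tree: B1–B2, B2–B3, B2–B4, B2–B5, B5–B6, B5–B7

Every bag has size at most 3, so the width is 3 − 1 = 2 and tw(G) ≤ 2. Conversely, {4, 8, 9} is a clique of size 3, and the vertices of any clique must share a bag in every tree decomposition; so some bag has ≥ 3 vertices and tw(G) ≥ 2. Combining the bounds, tw(G) = 2.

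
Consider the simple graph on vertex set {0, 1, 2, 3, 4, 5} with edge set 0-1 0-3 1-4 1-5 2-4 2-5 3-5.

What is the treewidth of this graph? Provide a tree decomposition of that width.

Every bag has size at most 3, so the width is 3 − 1 = 2 and tw(G) ≤ 2. The edges 2–4–1–5–2 form a cycle, so G is not a tree and its treewidth is at least 2. The upper and lower bounds meet at 2, so that is the treewidth.

Treewidth 2.
One optimal decomposition is:
Bags: B1 = {2, 4, 5}  B2 = {1, 4, 5}  B3 = {1, 3, 5}  B4 = {0, 1, 3}
Tree: B1–B2, B2–B3, B3–B4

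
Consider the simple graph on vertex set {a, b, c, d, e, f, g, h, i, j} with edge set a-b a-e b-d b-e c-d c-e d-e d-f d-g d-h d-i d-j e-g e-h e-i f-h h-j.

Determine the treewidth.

A width-2 tree decomposition is:
Bags: B1 = {d, e, i}  B2 = {d, e, g}  B3 = {b, d, e}  B4 = {d, e, h}  B5 = {d, f, h}  B6 = {d, h, j}  B7 = {a, b, e}  B8 = {c, d, e}
Tree: B1–B2, B2–B3, B2–B4, B4–B5, B5–B6, B3–B7, B1–B8
The largest bag has 3 vertices, giving width 2; this decomposition certifies tw(G) ≤ 2. On the other hand G contains the 3-clique {d, h, j}. A clique must lie in a single bag of any decomposition, so no decomposition can have width below 2. Hence tw(G) = 2 exactly.

2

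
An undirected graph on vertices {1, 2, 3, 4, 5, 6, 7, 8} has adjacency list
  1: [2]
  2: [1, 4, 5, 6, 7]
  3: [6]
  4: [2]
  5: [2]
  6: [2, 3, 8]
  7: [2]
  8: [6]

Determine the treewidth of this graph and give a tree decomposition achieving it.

Treewidth 1.
Bags: B1 = {1, 2}  B2 = {2, 5}  B3 = {2, 6}  B4 = {2, 7}  B5 = {2, 4}  B6 = {6, 8}  B7 = {3, 6}
Tree: B1–B2, B1–B3, B1–B4, B4–B5, B3–B6, B3–B7

The largest bag has 2 vertices, giving width 1; this decomposition certifies tw(G) ≤ 1. Since G has at least one edge (e.g. 1–2), it is not an edgeless graph, so tw(G) ≥ 1. Combining the bounds, tw(G) = 1.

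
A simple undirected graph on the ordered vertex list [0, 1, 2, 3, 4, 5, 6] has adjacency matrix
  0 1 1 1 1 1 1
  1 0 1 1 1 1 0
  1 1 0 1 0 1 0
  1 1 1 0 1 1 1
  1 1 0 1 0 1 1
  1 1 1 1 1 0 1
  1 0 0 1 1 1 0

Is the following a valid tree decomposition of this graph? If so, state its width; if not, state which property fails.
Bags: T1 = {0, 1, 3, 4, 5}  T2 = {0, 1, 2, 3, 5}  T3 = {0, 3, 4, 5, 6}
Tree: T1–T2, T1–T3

Every vertex of G appears in some bag (union = {0, 1, 2, 3, 4, 5, 6}); every edge is covered by a bag; and for each vertex v the set of bags containing v is connected in the bag tree. The decomposition is therefore valid. The largest bag has 5 vertices, so the width is 4.

Yes; width 4.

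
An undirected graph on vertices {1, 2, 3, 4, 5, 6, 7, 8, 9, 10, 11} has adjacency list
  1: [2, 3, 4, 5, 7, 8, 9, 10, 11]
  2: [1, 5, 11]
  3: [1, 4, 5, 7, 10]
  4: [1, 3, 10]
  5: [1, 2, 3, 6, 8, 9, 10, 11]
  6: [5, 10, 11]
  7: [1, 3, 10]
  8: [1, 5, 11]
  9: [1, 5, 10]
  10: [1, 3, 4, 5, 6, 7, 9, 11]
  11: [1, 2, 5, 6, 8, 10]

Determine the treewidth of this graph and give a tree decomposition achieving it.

Each bag holds 4 vertices, so the decomposition has width 3, which upper-bounds the treewidth. On the other hand G contains the 4-clique {1, 3, 4, 10}. A clique must lie in a single bag of any decomposition, so no decomposition can have width below 3. The upper and lower bounds meet at 3, so that is the treewidth.

Treewidth 3.
One such decomposition:
Bags: B1 = {1, 5, 9, 10}  B2 = {1, 3, 5, 10}  B3 = {1, 5, 10, 11}  B4 = {1, 3, 4, 10}  B5 = {1, 2, 5, 11}  B6 = {5, 6, 10, 11}  B7 = {1, 3, 7, 10}  B8 = {1, 5, 8, 11}
Tree: B1–B2, B1–B3, B2–B4, B3–B5, B3–B6, B4–B7, B3–B8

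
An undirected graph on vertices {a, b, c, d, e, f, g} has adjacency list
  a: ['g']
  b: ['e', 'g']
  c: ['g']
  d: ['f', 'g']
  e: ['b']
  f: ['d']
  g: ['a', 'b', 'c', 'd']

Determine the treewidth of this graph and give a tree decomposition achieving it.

The largest bag has 2 vertices, giving width 1; this decomposition certifies tw(G) ≤ 1. G has an edge, so its treewidth is at least 1. The upper and lower bounds meet at 1, so that is the treewidth.

Treewidth 1.
Bags: B1 = {c, g}  B2 = {d, g}  B3 = {d, f}  B4 = {b, g}  B5 = {b, e}  B6 = {a, g}
Tree: B1–B2, B2–B3, B1–B4, B4–B5, B4–B6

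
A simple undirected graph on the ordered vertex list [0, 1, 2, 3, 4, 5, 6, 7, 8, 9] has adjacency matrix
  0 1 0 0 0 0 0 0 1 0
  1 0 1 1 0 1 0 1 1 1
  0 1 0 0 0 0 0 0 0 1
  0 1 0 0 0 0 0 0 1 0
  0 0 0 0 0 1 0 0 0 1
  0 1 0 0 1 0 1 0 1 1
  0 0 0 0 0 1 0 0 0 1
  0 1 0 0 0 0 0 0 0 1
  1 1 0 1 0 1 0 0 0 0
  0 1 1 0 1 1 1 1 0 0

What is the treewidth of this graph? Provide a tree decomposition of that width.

The largest bag has 3 vertices, giving width 2; this decomposition certifies tw(G) ≤ 2. For the lower bound, the 3 vertices {0, 1, 8} are pairwise adjacent, and any tree decomposition puts a clique entirely inside one bag — forcing width ≥ 2. The upper and lower bounds meet at 2, so that is the treewidth.

Treewidth 2.
One optimal decomposition is:
Bags: B1 = {1, 5, 9}  B2 = {1, 5, 8}  B3 = {1, 2, 9}  B4 = {5, 6, 9}  B5 = {0, 1, 8}  B6 = {1, 7, 9}  B7 = {4, 5, 9}  B8 = {1, 3, 8}
Tree: B1–B2, B1–B3, B1–B4, B2–B5, B1–B6, B1–B7, B2–B8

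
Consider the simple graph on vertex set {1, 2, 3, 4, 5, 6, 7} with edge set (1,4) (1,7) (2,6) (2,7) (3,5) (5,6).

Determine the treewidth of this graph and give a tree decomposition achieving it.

Treewidth 1.
One optimal decomposition is:
Bags: B1 = {3, 5}  B2 = {5, 6}  B3 = {2, 6}  B4 = {2, 7}  B5 = {1, 7}  B6 = {1, 4}
Tree: B1–B2, B2–B3, B3–B4, B4–B5, B5–B6

Every bag has size at most 2, so the width is 2 − 1 = 1 and tw(G) ≤ 1. G has an edge, so its treewidth is at least 1. The upper and lower bounds meet at 1, so that is the treewidth.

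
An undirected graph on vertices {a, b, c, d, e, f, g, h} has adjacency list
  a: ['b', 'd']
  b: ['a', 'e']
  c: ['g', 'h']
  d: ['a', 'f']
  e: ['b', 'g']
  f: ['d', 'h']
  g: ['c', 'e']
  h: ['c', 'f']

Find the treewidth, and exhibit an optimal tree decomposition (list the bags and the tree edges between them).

Treewidth 2.
One such decomposition:
Bags: B1 = {a, b, e}  B2 = {a, e, g}  B3 = {a, c, g}  B4 = {a, c, h}  B5 = {a, f, h}  B6 = {a, d, f}
Tree: B1–B2, B2–B3, B3–B4, B4–B5, B5–B6

The largest bag has 3 vertices, giving width 2; this decomposition certifies tw(G) ≤ 2. Since a–b–e–g–c–h–f–d–a is a cycle in G, G is not acyclic. Forests are exactly the graphs of treewidth ≤ 1, so tw(G) ≥ 2. Hence tw(G) = 2 exactly.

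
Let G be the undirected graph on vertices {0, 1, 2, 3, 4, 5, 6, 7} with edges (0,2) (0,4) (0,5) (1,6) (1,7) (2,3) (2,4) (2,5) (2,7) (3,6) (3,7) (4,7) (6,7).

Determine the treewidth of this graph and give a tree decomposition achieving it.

Every bag has size at most 3, so the width is 3 − 1 = 2 and tw(G) ≤ 2. On the other hand G contains the 3-clique {1, 6, 7}. A clique must lie in a single bag of any decomposition, so no decomposition can have width below 2. Hence tw(G) = 2 exactly.

Treewidth 2.
One such decomposition:
Bags: B1 = {2, 3, 7}  B2 = {2, 4, 7}  B3 = {3, 6, 7}  B4 = {1, 6, 7}  B5 = {0, 2, 4}  B6 = {0, 2, 5}
Tree: B1–B2, B1–B3, B3–B4, B2–B5, B5–B6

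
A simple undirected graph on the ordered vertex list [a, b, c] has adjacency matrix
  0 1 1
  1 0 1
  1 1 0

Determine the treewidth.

A width-2 tree decomposition is:
Bags: B1 = {a, b, c}
Tree: (single bag)
A single bag containing all 3 vertices is trivially a valid decomposition of width 2. On the other hand G contains the 3-clique {a, b, c}. A clique must lie in a single bag of any decomposition, so no decomposition can have width below 2. The upper and lower bounds meet at 2, so that is the treewidth.

2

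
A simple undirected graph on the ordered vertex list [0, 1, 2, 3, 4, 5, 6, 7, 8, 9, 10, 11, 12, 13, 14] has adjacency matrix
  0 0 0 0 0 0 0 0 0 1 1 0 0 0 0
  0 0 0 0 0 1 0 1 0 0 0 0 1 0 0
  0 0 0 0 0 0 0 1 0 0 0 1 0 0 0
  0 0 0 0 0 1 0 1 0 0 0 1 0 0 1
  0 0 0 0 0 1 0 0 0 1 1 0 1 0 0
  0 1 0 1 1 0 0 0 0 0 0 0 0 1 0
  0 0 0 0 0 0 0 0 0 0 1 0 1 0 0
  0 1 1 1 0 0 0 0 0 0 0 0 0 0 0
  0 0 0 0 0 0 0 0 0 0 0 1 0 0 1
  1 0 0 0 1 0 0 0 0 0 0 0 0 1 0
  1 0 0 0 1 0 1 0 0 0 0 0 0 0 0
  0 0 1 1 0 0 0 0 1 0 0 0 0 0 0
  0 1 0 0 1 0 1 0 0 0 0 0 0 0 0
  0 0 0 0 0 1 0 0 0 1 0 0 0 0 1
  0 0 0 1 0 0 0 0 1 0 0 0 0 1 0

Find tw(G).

3

A width-3 tree decomposition is:
Bags: B1 = {2, 8, 11, 14}  B2 = {2, 3, 11, 14}  B3 = {2, 3, 7, 14}  B4 = {3, 7, 13, 14}  B5 = {3, 5, 7, 13}  B6 = {1, 5, 7, 13}  B7 = {1, 5, 9, 13}  B8 = {1, 4, 5, 9}  B9 = {1, 4, 9, 12}  B10 = {0, 4, 9, 12}  B11 = {0, 4, 10, 12}  B12 = {0, 6, 10, 12}
Tree: B1–B2, B2–B3, B3–B4, B4–B5, B5–B6, B6–B7, B7–B8, B8–B9, B9–B10, B10–B11, B11–B12
Each bag holds 4 vertices, so the decomposition has width 3, which upper-bounds the treewidth. For the lower bound: the 4 vertex sets {2,8,11}, {14}, {3}, {1,5,7,13} are disjoint, each induces a connected subgraph, and every pair is joined by at least one edge of G. Contracting each set to a single vertex therefore yields K_{4} as a minor, and since treewidth is minor-monotone, tw(G) ≥ tw(K_{4}) = 3. Hence tw(G) = 3 exactly.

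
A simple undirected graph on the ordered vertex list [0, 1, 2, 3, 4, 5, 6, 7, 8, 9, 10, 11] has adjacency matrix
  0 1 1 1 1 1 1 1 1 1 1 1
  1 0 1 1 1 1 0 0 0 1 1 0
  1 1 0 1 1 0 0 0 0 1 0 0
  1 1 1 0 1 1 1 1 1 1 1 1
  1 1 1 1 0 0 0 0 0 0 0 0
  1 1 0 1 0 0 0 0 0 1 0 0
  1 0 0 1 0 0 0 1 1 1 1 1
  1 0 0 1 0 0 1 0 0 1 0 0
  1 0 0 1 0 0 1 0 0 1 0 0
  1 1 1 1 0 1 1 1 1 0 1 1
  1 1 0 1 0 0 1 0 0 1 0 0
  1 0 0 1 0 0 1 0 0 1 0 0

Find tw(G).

4

A width-4 tree decomposition is:
Bags: B1 = {0, 3, 6, 9, 10}  B2 = {0, 3, 6, 9, 11}  B3 = {0, 1, 3, 9, 10}  B4 = {0, 1, 2, 3, 9}  B5 = {0, 1, 3, 5, 9}  B6 = {0, 3, 6, 7, 9}  B7 = {0, 3, 6, 8, 9}  B8 = {0, 1, 2, 3, 4}
Tree: B1–B2, B1–B3, B3–B4, B4–B5, B1–B6, B1–B7, B4–B8
Each bag holds 5 vertices, so the decomposition has width 4, which upper-bounds the treewidth. For the lower bound, the 5 vertices {0, 1, 2, 3, 9} are pairwise adjacent, and any tree decomposition puts a clique entirely inside one bag — forcing width ≥ 4. The upper and lower bounds meet at 4, so that is the treewidth.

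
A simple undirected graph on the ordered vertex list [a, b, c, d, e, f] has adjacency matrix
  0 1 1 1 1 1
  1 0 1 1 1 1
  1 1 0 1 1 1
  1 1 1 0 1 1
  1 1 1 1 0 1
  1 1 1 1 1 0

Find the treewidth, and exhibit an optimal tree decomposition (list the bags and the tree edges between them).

Treewidth 5.
One optimal decomposition is:
Bags: B1 = {a, b, c, d, e, f}
Tree: (single bag)

With just one bag of size 6, the width is 6 − 1 = 5, so tw(G) ≤ 5. For the lower bound, the 6 vertices {a, b, c, d, e, f} are pairwise adjacent, and any tree decomposition puts a clique entirely inside one bag — forcing width ≥ 5. The upper and lower bounds meet at 5, so that is the treewidth.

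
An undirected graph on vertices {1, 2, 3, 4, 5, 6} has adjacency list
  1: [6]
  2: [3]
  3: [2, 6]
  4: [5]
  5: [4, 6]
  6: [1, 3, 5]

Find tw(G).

A width-1 tree decomposition is:
Bags: B1 = {3, 6}  B2 = {5, 6}  B3 = {4, 5}  B4 = {1, 6}  B5 = {2, 3}
Tree: B1–B2, B2–B3, B2–B4, B1–B5
Each bag holds 2 vertices, so the decomposition has width 1, which upper-bounds the treewidth. G has an edge, so its treewidth is at least 1. Therefore the treewidth is 1.

1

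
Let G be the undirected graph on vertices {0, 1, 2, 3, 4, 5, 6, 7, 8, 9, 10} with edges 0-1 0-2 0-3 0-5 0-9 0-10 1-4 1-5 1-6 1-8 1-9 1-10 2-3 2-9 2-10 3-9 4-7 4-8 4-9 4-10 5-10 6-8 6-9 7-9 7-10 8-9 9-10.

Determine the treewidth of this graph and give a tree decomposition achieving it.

Treewidth 3.
One optimal decomposition is:
Bags: B1 = {1, 4, 9, 10}  B2 = {4, 7, 9, 10}  B3 = {1, 4, 8, 9}  B4 = {0, 1, 9, 10}  B5 = {0, 2, 9, 10}  B6 = {1, 6, 8, 9}  B7 = {0, 1, 5, 10}  B8 = {0, 2, 3, 9}
Tree: B1–B2, B1–B3, B1–B4, B4–B5, B3–B6, B4–B7, B5–B8

Each bag holds 4 vertices, so the decomposition has width 3, which upper-bounds the treewidth. For the lower bound, the 4 vertices {0, 1, 9, 10} are pairwise adjacent, and any tree decomposition puts a clique entirely inside one bag — forcing width ≥ 3. Combining the bounds, tw(G) = 3.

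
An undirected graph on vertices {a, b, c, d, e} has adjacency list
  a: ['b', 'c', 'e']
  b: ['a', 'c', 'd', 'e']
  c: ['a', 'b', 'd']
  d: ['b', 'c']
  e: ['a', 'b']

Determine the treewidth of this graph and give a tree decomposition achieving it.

The largest bag has 3 vertices, giving width 2; this decomposition certifies tw(G) ≤ 2. Conversely, {a, b, e} is a clique of size 3, and the vertices of any clique must share a bag in every tree decomposition; so some bag has ≥ 3 vertices and tw(G) ≥ 2. Hence tw(G) = 2 exactly.

Treewidth 2.
Bags: B1 = {a, b, e}  B2 = {a, b, c}  B3 = {b, c, d}
Tree: B1–B2, B2–B3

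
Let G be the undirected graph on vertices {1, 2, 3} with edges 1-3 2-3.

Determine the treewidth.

1

A width-1 tree decomposition is:
Bags: B1 = {2, 3}  B2 = {1, 3}
Tree: B1–B2
Every bag has size at most 2, so the width is 2 − 1 = 1 and tw(G) ≤ 1. G has an edge, so its treewidth is at least 1. Therefore the treewidth is 1.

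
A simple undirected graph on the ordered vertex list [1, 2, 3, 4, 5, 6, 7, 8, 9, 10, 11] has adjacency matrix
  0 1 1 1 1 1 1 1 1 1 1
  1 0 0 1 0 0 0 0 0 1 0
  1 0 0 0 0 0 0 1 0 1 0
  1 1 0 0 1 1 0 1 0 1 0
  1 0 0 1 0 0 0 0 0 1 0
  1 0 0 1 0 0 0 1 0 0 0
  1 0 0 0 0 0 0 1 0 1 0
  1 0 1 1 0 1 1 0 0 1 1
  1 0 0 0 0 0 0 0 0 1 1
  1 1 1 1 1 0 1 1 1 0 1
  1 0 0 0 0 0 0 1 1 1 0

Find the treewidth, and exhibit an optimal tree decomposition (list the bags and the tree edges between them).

Treewidth 3.
One such decomposition:
Bags: B1 = {1, 9, 10, 11}  B2 = {1, 8, 10, 11}  B3 = {1, 4, 8, 10}  B4 = {1, 4, 6, 8}  B5 = {1, 2, 4, 10}  B6 = {1, 4, 5, 10}  B7 = {1, 3, 8, 10}  B8 = {1, 7, 8, 10}
Tree: B1–B2, B2–B3, B3–B4, B3–B5, B3–B6, B3–B7, B3–B8

Every bag has size at most 4, so the width is 4 − 1 = 3 and tw(G) ≤ 3. Conversely, {1, 3, 8, 10} is a clique of size 4, and the vertices of any clique must share a bag in every tree decomposition; so some bag has ≥ 4 vertices and tw(G) ≥ 3. Hence tw(G) = 3 exactly.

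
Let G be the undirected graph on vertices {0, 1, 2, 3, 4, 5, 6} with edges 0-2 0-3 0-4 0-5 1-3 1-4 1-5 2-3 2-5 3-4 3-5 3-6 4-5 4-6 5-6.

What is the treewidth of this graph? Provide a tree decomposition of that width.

Treewidth 3.
One such decomposition:
Bags: B1 = {3, 4, 5, 6}  B2 = {0, 3, 4, 5}  B3 = {0, 2, 3, 5}  B4 = {1, 3, 4, 5}
Tree: B1–B2, B2–B3, B2–B4

The largest bag has 4 vertices, giving width 3; this decomposition certifies tw(G) ≤ 3. For the lower bound, the 4 vertices {0, 2, 3, 5} are pairwise adjacent, and any tree decomposition puts a clique entirely inside one bag — forcing width ≥ 3. Combining the bounds, tw(G) = 3.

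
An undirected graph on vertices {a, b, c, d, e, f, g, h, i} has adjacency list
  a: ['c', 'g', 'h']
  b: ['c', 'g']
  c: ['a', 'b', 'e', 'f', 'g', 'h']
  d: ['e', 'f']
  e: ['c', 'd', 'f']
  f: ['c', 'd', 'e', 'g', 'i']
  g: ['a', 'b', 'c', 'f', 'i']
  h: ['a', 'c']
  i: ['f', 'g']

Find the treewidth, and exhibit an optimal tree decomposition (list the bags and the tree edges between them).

Every bag has size at most 3, so the width is 3 − 1 = 2 and tw(G) ≤ 2. Conversely, {d, e, f} is a clique of size 3, and the vertices of any clique must share a bag in every tree decomposition; so some bag has ≥ 3 vertices and tw(G) ≥ 2. Combining the bounds, tw(G) = 2.

Treewidth 2.
Bags: B1 = {c, f, g}  B2 = {a, c, g}  B3 = {c, e, f}  B4 = {a, c, h}  B5 = {b, c, g}  B6 = {f, g, i}  B7 = {d, e, f}
Tree: B1–B2, B1–B3, B2–B4, B1–B5, B1–B6, B3–B7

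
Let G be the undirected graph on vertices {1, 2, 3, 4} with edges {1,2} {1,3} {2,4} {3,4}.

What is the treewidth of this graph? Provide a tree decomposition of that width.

The largest bag has 3 vertices, giving width 2; this decomposition certifies tw(G) ≤ 2. Since 2–1–3–4–2 is a cycle in G, G is not acyclic. Forests are exactly the graphs of treewidth ≤ 1, so tw(G) ≥ 2. The upper and lower bounds meet at 2, so that is the treewidth.

Treewidth 2.
One optimal decomposition is:
Bags: B1 = {1, 2, 3}  B2 = {2, 3, 4}
Tree: B1–B2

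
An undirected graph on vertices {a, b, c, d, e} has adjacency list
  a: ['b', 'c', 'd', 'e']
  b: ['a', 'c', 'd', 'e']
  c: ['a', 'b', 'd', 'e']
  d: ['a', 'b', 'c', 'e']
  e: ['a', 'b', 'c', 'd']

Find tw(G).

A width-4 tree decomposition is:
Bags: B1 = {a, b, c, d, e}
Tree: (single bag)
With just one bag of size 5, the width is 5 − 1 = 4, so tw(G) ≤ 4. On the other hand G contains the 5-clique {a, b, c, d, e}. A clique must lie in a single bag of any decomposition, so no decomposition can have width below 4. Combining the bounds, tw(G) = 4.

4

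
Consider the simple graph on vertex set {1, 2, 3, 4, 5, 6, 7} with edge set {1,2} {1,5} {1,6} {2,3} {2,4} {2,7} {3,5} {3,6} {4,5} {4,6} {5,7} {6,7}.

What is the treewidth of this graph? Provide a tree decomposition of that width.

The largest bag has 4 vertices, giving width 3; this decomposition certifies tw(G) ≤ 3. For the lower bound: the 4 vertex sets {2,4}, {1,5}, {6}, {7} are disjoint, each induces a connected subgraph, and every pair is joined by at least one edge of G. Contracting each set to a single vertex therefore yields K_{4} as a minor, and since treewidth is minor-monotone, tw(G) ≥ tw(K_{4}) = 3. Combining the bounds, tw(G) = 3.

Treewidth 3.
One optimal decomposition is:
Bags: B1 = {2, 4, 5, 6}  B2 = {1, 2, 5, 6}  B3 = {2, 5, 6, 7}  B4 = {2, 3, 5, 6}
Tree: B1–B2, B2–B3, B3–B4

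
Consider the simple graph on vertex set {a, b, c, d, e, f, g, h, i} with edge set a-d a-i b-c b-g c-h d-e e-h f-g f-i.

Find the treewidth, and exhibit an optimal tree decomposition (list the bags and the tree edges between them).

Treewidth 2.
One optimal decomposition is:
Bags: B1 = {d, e, h}  B2 = {a, d, h}  B3 = {a, h, i}  B4 = {f, h, i}  B5 = {f, g, h}  B6 = {b, g, h}  B7 = {b, c, h}
Tree: B1–B2, B2–B3, B3–B4, B4–B5, B5–B6, B6–B7

Every bag has size at most 3, so the width is 3 − 1 = 2 and tw(G) ≤ 2. For the lower bound, G contains the cycle h–e–d–a–i–f–g–b–c–h, so G is not a forest; only forests have treewidth ≤ 1, hence tw(G) ≥ 2. Hence tw(G) = 2 exactly.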